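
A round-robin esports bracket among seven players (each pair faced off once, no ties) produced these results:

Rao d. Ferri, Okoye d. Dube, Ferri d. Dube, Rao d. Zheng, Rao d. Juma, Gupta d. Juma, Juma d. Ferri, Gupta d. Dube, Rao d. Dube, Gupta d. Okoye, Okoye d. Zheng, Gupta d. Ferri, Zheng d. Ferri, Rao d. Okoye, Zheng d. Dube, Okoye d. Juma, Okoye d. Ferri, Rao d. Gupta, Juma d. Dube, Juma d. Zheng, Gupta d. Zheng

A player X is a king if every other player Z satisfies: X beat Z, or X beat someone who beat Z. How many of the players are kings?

1

Juma cannot reach Rao, Gupta, Okoye in two steps.
Dube cannot reach Juma, Rao, Gupta, Okoye, Zheng, Ferri in two steps.
Rao reaches everyone (king).
Gupta cannot reach Rao in two steps.
Okoye cannot reach Rao, Gupta in two steps.
Zheng cannot reach Juma, Rao, Gupta, Okoye in two steps.
Ferri cannot reach Juma, Rao, Gupta, Okoye, Zheng in two steps.
Kings: Rao — 1.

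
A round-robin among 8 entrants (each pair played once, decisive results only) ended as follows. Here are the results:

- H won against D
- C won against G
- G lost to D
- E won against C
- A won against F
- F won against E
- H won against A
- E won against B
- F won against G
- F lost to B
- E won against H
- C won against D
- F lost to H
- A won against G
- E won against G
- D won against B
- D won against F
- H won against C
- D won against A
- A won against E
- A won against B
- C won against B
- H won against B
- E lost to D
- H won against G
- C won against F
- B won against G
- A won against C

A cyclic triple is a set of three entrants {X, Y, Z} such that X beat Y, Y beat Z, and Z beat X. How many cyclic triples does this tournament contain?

7

Win totals: A 5, B 2, C 4, D 5, E 4, F 2, G 0, H 6.
An entrant with w wins dominates both others in C(w,2) triples; summing gives 10 + 1 + 6 + 10 + 6 + 1 + 0 + 15 = 49 transitive triples.
Total triples C(8,3) = 56, so cyclic triples = 56 − 49 = 7.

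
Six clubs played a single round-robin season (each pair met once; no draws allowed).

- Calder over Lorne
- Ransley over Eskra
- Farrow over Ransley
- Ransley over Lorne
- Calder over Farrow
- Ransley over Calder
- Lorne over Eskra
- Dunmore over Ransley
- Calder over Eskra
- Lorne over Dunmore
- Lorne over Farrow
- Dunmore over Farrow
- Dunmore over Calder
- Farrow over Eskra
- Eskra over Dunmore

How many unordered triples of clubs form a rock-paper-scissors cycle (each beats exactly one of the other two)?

Win totals: Farrow 2, Calder 3, Eskra 1, Dunmore 3, Lorne 3, Ransley 3.
A club with w wins dominates both others in C(w,2) triples; summing gives 1 + 3 + 0 + 3 + 3 + 3 = 13 transitive triples.
Total triples C(6,3) = 20, so cyclic triples = 20 − 13 = 7.

7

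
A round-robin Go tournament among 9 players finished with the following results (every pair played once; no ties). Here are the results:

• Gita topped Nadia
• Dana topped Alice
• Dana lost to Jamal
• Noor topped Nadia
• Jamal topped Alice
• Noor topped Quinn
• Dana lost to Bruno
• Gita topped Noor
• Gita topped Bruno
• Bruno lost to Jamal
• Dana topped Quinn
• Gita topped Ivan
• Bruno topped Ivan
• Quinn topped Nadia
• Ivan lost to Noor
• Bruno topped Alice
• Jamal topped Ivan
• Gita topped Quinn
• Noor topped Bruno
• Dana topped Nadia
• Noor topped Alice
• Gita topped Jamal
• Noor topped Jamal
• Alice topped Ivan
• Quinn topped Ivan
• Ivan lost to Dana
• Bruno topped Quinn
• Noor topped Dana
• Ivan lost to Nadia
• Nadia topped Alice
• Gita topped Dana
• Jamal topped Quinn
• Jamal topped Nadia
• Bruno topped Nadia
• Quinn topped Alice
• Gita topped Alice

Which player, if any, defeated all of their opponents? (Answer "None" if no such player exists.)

Gita has 8 wins out of 8 opponents — a perfect record.

Gita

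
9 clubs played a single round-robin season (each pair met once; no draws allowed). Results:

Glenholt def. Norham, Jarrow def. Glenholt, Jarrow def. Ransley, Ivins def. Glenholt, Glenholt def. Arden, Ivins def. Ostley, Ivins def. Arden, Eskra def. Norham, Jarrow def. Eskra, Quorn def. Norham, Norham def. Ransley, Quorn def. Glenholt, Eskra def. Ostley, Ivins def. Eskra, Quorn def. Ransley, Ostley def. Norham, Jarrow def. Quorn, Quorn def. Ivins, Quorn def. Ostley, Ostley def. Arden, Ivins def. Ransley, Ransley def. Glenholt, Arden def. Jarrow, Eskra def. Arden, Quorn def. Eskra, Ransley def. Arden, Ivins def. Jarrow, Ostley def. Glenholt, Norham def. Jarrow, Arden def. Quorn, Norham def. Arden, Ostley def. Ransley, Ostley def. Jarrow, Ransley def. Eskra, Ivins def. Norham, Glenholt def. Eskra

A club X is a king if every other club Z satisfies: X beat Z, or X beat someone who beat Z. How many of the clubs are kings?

Quorn reaches everyone (king).
Glenholt cannot reach Ivins in two steps.
Ostley cannot reach Ivins in two steps.
Jarrow reaches everyone (king).
Ivins reaches everyone (king).
Eskra cannot reach Ivins in two steps.
Ransley cannot reach Ivins in two steps.
Arden reaches everyone (king).
Norham cannot reach Ostley, Ivins in two steps.
Kings: Quorn, Jarrow, Ivins, Arden — 4.

4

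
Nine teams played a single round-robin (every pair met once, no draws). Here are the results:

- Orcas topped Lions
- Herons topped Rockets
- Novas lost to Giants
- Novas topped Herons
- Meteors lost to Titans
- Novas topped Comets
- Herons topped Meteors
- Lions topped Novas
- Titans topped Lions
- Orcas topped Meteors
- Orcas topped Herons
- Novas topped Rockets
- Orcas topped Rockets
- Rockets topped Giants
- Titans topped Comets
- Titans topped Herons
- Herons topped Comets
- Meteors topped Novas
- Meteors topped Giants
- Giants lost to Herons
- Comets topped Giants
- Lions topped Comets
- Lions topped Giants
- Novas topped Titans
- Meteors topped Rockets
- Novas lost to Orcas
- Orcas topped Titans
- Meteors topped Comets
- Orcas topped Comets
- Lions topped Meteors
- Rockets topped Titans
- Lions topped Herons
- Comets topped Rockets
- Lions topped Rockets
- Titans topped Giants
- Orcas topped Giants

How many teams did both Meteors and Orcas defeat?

Meteors beat: Giants, Comets, Novas, Rockets.
Orcas beat: Titans, Giants, Comets, Lions, Novas, Rockets, Herons, Meteors.
Both beat: Giants, Comets, Novas, Rockets — 4.

4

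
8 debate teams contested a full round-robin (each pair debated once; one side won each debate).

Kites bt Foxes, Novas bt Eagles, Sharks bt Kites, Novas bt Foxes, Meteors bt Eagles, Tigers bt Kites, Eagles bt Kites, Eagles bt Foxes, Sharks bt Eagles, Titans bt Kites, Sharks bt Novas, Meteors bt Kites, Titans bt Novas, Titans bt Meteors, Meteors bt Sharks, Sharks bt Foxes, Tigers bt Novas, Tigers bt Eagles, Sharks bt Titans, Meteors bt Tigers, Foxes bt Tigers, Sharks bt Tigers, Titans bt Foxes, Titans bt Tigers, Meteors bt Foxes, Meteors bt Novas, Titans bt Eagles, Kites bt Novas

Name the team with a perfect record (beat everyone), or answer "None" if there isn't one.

Highest win total is Titans with 6 (out of 7 possible).
Titans lost to Sharks, so no team went undefeated.

None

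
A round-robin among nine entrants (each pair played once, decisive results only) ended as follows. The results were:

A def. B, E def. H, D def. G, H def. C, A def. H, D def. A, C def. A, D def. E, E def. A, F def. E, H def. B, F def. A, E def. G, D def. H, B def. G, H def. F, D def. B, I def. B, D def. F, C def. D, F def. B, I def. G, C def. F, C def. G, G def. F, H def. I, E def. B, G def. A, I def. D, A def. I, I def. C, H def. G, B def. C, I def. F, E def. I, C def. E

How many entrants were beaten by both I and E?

2

I beat: B, C, D, F, G.
E beat: A, B, G, H, I.
Both beat: B, G — 2.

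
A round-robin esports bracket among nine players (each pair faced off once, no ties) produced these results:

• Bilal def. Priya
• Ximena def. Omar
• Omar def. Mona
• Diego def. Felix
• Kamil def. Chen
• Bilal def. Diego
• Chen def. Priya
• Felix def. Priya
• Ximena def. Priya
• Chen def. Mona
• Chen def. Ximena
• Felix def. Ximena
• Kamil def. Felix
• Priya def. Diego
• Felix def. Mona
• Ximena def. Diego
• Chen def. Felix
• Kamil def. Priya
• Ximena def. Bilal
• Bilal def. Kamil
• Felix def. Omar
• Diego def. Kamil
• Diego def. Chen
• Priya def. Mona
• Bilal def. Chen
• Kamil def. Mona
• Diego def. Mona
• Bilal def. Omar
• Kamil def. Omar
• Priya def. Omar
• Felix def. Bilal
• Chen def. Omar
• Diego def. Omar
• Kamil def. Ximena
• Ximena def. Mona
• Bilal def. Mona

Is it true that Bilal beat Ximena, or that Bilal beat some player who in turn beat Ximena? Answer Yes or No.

Yes

Bilal did not beat Ximena directly.
Bilal beat Priya, Chen, Kamil, Mona, Omar, Diego. Of those, Chen beat Ximena.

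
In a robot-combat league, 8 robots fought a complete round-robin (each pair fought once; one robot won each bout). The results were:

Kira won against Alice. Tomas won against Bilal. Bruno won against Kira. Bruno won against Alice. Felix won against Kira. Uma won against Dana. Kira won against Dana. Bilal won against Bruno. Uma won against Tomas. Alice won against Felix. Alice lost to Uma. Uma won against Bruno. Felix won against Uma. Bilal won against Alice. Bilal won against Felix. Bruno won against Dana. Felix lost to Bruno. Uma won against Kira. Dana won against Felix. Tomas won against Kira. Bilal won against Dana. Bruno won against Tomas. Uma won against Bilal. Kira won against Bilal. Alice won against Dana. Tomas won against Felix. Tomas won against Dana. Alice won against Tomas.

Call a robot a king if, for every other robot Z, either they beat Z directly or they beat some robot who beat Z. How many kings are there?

Felix reaches everyone (king).
Dana cannot reach Tomas, Bilal, Bruno, Alice in two steps.
Tomas reaches everyone (king).
Kira cannot reach Uma in two steps.
Uma reaches everyone (king).
Bilal reaches everyone (king).
Bruno reaches everyone (king).
Alice cannot reach Bruno in two steps.
Kings: Felix, Tomas, Uma, Bilal, Bruno — 5.

5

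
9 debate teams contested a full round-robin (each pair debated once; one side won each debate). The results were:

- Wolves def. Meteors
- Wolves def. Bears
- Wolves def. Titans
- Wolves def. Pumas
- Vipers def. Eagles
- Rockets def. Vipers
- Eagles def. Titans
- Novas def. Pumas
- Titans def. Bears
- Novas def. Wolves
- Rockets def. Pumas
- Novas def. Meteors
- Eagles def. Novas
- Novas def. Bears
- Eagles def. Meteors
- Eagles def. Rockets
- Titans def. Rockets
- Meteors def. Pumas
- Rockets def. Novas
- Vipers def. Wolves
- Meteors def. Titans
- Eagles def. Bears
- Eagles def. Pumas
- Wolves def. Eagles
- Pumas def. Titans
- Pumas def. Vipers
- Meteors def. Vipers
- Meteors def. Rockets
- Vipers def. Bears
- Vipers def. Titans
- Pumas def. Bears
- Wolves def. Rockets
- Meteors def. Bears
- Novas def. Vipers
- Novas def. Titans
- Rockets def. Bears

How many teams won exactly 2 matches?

1

Win totals: Titans 2, Vipers 4, Rockets 4, Novas 6, Eagles 6, Wolves 6, Meteors 5, Pumas 3, Bears 0.
Exactly 2: Titans — 1 team.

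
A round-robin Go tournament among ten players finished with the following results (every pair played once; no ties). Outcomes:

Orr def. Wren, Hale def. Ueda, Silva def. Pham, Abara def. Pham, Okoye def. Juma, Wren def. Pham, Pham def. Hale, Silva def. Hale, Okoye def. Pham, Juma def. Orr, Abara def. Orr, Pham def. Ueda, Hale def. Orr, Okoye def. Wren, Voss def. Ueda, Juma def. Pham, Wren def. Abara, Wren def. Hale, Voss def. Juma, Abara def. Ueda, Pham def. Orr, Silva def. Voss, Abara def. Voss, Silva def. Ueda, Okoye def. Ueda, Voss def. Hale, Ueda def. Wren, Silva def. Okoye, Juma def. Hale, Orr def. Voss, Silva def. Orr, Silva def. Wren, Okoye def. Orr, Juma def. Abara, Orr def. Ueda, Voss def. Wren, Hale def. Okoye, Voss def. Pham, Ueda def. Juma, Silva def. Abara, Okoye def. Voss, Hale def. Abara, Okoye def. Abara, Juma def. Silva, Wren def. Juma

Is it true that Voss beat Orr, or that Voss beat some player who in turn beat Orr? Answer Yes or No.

Voss did not beat Orr directly.
Voss beat Pham, Ueda, Hale, Wren, Juma. Of those, Pham beat Orr.

Yes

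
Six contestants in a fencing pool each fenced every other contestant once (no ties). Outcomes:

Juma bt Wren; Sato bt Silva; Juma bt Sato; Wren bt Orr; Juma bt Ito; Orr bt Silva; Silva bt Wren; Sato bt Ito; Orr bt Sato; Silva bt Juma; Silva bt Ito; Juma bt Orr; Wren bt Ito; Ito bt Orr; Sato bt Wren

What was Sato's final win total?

3

Sato's results: beat Wren, Silva, Ito; lost to Juma, Orr.
That is 3 wins.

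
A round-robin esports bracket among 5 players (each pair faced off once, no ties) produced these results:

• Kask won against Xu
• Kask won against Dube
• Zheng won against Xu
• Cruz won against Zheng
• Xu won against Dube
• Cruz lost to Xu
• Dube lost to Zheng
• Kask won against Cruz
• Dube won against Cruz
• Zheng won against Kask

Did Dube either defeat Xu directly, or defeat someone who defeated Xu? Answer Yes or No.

Dube did not beat Xu directly.
Dube beat Cruz, but each of them lost to Xu. No two-step path.

No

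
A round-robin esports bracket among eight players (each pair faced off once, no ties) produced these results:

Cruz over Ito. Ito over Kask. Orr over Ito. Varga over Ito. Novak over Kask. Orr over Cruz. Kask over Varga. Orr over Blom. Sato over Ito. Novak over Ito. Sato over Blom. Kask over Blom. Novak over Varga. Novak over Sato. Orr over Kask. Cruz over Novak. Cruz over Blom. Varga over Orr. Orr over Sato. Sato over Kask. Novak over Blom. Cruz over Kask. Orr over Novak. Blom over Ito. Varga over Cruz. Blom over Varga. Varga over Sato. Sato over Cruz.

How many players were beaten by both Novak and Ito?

Novak beat: Blom, Varga, Ito, Sato, Kask.
Ito beat: Kask.
Both beat: Kask — 1.

1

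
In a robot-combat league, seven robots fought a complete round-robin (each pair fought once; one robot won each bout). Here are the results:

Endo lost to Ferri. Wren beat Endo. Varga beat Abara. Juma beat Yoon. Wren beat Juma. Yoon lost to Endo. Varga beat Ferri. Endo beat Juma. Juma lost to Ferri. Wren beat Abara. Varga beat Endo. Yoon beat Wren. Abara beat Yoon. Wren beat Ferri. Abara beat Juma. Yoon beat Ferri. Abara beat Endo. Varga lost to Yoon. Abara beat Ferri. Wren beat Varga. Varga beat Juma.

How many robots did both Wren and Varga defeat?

Wren beat: Abara, Juma, Endo, Varga, Ferri.
Varga beat: Abara, Juma, Endo, Ferri.
Both beat: Abara, Juma, Endo, Ferri — 4.

4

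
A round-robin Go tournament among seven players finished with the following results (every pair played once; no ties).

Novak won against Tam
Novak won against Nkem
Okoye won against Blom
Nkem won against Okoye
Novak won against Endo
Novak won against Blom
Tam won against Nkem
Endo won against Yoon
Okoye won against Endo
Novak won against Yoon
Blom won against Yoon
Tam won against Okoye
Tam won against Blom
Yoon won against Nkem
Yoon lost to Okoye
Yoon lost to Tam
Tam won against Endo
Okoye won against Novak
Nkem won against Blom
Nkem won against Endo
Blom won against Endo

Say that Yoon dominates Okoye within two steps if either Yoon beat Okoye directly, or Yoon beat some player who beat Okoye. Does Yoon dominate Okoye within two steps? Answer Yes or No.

Yoon did not beat Okoye directly.
Yoon beat Nkem. Of those, Nkem beat Okoye.

Yes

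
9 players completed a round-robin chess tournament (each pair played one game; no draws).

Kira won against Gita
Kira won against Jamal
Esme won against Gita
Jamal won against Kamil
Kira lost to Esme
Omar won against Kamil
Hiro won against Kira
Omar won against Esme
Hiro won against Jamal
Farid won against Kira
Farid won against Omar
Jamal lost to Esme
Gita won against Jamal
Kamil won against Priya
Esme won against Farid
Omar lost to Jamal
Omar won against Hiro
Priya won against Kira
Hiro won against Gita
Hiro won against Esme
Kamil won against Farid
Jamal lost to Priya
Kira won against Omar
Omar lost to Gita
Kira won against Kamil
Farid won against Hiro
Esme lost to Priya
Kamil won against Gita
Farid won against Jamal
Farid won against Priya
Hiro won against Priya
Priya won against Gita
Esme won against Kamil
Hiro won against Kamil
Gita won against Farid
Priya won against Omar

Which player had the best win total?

Win totals: Hiro 6, Kira 4, Farid 5, Priya 5, Esme 5, Jamal 2, Omar 3, Kamil 3, Gita 3.
Hiro leads with 6 wins (next highest: 5).

Hiro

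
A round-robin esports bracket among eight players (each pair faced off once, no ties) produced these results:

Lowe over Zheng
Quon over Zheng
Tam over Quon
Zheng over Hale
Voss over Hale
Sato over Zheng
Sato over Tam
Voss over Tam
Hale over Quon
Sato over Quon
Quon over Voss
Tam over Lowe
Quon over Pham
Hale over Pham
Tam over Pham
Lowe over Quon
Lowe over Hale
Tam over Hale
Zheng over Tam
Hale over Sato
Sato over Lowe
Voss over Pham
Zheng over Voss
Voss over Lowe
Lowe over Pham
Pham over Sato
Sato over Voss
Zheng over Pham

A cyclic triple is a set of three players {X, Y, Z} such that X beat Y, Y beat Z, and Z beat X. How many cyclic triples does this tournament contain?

16

Win totals: Quon 3, Tam 4, Hale 3, Voss 4, Zheng 4, Lowe 4, Pham 1, Sato 5.
A player with w wins dominates both others in C(w,2) triples; summing gives 3 + 6 + 3 + 6 + 6 + 6 + 0 + 10 = 40 transitive triples.
Total triples C(8,3) = 56, so cyclic triples = 56 − 40 = 16.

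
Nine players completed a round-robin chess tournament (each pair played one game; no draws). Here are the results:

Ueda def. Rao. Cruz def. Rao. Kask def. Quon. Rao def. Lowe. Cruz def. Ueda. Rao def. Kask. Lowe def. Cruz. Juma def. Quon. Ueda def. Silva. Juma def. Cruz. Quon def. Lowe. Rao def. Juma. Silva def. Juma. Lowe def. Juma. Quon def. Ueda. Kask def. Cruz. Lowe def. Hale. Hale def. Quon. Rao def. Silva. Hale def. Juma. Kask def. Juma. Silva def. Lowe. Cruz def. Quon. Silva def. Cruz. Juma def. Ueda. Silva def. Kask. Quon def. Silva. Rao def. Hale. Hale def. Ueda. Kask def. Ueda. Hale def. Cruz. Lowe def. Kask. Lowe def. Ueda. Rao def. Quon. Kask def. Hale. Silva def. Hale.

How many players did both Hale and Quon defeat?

1

Hale beat: Quon, Cruz, Juma, Ueda.
Quon beat: Silva, Lowe, Ueda.
Both beat: Ueda — 1.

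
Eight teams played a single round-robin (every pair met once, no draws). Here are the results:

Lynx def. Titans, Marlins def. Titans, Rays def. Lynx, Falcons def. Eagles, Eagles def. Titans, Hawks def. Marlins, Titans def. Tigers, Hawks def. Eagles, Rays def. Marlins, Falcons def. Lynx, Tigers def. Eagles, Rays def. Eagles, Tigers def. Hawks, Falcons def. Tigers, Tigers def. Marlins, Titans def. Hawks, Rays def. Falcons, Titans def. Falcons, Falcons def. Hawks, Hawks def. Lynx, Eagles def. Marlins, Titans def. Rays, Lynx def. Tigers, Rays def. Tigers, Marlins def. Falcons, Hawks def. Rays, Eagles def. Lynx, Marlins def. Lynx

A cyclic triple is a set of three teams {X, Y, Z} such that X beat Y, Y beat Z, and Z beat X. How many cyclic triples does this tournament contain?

18

Win totals: Marlins 3, Tigers 3, Falcons 4, Rays 5, Eagles 3, Hawks 4, Titans 4, Lynx 2.
A team with w wins dominates both others in C(w,2) triples; summing gives 3 + 3 + 6 + 10 + 3 + 6 + 6 + 1 = 38 transitive triples.
Total triples C(8,3) = 56, so cyclic triples = 56 − 38 = 18.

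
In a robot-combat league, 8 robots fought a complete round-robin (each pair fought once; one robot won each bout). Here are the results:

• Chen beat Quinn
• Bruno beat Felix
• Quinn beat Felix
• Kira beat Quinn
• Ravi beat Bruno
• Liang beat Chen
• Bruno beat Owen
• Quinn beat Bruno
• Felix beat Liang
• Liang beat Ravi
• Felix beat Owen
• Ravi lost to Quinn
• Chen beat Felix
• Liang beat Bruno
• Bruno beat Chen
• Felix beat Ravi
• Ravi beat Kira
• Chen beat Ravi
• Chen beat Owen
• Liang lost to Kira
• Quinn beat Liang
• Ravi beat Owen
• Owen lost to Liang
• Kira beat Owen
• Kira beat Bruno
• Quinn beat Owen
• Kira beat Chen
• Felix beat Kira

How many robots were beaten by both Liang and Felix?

Liang beat: Chen, Owen, Bruno, Ravi.
Felix beat: Kira, Liang, Owen, Ravi.
Both beat: Owen, Ravi — 2.

2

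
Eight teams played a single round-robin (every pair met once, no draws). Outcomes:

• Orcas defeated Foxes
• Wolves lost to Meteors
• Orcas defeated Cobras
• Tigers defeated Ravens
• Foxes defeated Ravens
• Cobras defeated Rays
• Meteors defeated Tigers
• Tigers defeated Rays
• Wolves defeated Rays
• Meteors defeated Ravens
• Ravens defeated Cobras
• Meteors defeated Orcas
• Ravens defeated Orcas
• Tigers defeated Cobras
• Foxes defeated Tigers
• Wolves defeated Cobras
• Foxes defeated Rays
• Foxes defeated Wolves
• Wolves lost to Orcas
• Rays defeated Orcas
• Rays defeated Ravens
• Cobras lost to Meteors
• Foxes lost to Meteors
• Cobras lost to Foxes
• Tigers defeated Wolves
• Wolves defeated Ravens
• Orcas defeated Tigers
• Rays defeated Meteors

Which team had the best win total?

Meteors

Win totals: Orcas 4, Tigers 4, Ravens 2, Cobras 1, Wolves 3, Foxes 5, Meteors 6, Rays 3.
Meteors leads with 6 wins (next highest: 5).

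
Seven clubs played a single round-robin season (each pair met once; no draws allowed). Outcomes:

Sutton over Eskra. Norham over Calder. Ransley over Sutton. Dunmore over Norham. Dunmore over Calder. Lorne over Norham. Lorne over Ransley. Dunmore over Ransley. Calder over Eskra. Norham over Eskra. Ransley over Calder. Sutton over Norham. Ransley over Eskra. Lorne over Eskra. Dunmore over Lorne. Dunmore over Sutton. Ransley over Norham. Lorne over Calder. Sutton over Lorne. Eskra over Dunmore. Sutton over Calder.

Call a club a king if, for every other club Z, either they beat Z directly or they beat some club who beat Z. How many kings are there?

Norham cannot reach Ransley, Lorne, Sutton in two steps.
Ransley reaches everyone (king).
Calder cannot reach Norham, Ransley, Lorne, Sutton in two steps.
Lorne reaches everyone (king).
Sutton reaches everyone (king).
Eskra reaches everyone (king).
Dunmore reaches everyone (king).
Kings: Ransley, Lorne, Sutton, Eskra, Dunmore — 5.

5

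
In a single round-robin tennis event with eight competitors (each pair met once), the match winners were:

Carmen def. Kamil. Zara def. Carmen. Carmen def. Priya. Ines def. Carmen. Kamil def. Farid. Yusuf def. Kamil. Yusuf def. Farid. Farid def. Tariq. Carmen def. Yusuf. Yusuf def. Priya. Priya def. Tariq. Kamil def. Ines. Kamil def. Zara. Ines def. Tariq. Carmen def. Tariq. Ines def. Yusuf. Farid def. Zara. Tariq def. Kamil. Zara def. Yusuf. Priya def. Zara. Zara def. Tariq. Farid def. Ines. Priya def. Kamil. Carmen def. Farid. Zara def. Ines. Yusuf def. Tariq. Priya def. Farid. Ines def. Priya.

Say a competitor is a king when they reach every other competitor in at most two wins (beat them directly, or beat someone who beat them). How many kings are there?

Carmen reaches everyone (king).
Priya reaches everyone (king).
Yusuf cannot reach Carmen in two steps.
Farid reaches everyone (king).
Ines reaches everyone (king).
Tariq cannot reach Carmen, Priya, Yusuf in two steps.
Kamil reaches everyone (king).
Zara reaches everyone (king).
Kings: Carmen, Priya, Farid, Ines, Kamil, Zara — 6.

6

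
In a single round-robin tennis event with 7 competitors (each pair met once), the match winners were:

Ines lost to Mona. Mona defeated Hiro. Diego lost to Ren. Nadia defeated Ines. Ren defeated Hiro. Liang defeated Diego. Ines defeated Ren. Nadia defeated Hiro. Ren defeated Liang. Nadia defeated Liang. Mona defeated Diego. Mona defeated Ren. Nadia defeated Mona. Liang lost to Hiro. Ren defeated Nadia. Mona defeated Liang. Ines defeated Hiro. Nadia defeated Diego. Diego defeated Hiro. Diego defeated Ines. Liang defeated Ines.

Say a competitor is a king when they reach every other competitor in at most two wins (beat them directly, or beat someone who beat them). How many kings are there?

Liang cannot reach Mona, Nadia in two steps.
Diego cannot reach Mona, Nadia in two steps.
Hiro cannot reach Mona, Nadia, Ren in two steps.
Mona reaches everyone (king).
Nadia reaches everyone (king).
Ines cannot reach Mona in two steps.
Ren reaches everyone (king).
Kings: Mona, Nadia, Ren — 3.

3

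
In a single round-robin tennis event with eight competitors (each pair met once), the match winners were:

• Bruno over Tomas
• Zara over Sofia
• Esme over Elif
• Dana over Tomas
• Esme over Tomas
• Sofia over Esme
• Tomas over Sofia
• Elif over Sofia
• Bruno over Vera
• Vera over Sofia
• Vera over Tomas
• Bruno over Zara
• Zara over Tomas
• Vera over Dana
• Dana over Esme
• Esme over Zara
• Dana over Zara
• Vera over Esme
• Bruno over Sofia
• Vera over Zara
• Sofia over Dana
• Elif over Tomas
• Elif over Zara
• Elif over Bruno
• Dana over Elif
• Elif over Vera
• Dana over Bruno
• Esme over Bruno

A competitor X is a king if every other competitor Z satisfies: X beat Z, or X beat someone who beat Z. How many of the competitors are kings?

3

Bruno cannot reach Elif in two steps.
Esme cannot reach Dana in two steps.
Dana reaches everyone (king).
Sofia cannot reach Vera in two steps.
Vera reaches everyone (king).
Zara cannot reach Bruno, Vera, Elif in two steps.
Tomas cannot reach Bruno, Vera, Zara, Elif in two steps.
Elif reaches everyone (king).
Kings: Dana, Vera, Elif — 3.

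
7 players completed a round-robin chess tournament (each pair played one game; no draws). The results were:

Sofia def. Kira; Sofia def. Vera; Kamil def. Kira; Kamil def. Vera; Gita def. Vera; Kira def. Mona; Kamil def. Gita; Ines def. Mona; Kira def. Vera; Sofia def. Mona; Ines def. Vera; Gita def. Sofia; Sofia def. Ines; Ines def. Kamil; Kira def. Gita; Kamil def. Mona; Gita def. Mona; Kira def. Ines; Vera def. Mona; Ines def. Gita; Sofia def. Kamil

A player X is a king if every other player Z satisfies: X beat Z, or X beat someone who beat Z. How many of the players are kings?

Kamil reaches everyone (king).
Mona cannot reach Kamil, Vera, Kira, Ines, Gita, Sofia in two steps.
Vera cannot reach Kamil, Kira, Ines, Gita, Sofia in two steps.
Kira reaches everyone (king).
Ines reaches everyone (king).
Gita reaches everyone (king).
Sofia reaches everyone (king).
Kings: Kamil, Kira, Ines, Gita, Sofia — 5.

5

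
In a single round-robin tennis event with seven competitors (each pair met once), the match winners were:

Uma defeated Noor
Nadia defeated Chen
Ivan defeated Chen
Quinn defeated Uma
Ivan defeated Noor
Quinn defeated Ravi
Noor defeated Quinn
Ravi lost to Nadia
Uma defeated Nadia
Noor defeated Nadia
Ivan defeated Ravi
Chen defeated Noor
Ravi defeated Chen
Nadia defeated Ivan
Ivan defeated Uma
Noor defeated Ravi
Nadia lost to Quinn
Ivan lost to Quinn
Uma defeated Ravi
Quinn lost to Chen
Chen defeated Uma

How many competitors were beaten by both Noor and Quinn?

Noor beat: Nadia, Quinn, Ravi.
Quinn beat: Nadia, Uma, Ivan, Ravi.
Both beat: Nadia, Ravi — 2.

2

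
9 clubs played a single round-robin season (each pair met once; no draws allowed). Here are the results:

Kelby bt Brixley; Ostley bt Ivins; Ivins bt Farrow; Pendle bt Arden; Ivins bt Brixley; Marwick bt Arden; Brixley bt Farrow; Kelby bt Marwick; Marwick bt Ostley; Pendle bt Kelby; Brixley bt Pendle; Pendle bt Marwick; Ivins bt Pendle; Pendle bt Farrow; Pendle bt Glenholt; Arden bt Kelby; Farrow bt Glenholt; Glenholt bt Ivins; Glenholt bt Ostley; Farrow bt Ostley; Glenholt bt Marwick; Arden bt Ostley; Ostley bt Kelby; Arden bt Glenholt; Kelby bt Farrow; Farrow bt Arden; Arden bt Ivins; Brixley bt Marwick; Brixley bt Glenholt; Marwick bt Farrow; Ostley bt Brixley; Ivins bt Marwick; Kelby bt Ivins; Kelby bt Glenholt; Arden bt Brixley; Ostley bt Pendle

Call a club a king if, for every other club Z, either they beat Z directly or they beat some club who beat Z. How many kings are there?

9

Marwick reaches everyone (king).
Glenholt reaches everyone (king).
Farrow reaches everyone (king).
Brixley reaches everyone (king).
Arden reaches everyone (king).
Pendle reaches everyone (king).
Kelby reaches everyone (king).
Ostley reaches everyone (king).
Ivins reaches everyone (king).
Kings: Marwick, Glenholt, Farrow, Brixley, Arden, Pendle, Kelby, Ostley, Ivins — 9.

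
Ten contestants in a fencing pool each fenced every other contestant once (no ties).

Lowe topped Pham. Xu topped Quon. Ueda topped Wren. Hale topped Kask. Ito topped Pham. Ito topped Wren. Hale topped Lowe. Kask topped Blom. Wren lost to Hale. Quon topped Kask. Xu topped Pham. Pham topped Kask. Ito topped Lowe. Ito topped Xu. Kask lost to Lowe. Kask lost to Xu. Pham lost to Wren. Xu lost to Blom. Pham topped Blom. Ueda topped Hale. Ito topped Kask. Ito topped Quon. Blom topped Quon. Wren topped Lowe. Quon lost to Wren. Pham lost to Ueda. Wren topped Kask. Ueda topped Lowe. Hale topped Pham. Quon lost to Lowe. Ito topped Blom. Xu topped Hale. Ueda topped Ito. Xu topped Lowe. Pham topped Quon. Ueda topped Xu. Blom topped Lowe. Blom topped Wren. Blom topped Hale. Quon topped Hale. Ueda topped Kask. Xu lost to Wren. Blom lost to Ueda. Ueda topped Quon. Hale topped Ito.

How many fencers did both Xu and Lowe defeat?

3

Xu beat: Hale, Lowe, Quon, Pham, Kask.
Lowe beat: Quon, Pham, Kask.
Both beat: Quon, Pham, Kask — 3.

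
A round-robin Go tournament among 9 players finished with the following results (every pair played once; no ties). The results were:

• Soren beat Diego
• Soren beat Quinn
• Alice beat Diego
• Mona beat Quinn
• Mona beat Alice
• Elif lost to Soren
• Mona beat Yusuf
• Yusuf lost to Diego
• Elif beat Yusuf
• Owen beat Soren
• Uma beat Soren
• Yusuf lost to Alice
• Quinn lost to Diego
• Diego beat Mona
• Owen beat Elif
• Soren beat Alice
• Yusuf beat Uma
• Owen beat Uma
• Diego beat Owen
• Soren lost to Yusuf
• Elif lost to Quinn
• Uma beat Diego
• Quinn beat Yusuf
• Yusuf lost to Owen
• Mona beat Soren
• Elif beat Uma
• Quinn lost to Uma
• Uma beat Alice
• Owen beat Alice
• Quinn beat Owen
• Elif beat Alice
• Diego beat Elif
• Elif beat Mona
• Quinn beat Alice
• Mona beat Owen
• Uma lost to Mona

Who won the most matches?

Win totals: Alice 2, Quinn 4, Elif 4, Owen 5, Diego 5, Uma 4, Yusuf 2, Soren 4, Mona 6.
Mona leads with 6 wins (next highest: 5).

Mona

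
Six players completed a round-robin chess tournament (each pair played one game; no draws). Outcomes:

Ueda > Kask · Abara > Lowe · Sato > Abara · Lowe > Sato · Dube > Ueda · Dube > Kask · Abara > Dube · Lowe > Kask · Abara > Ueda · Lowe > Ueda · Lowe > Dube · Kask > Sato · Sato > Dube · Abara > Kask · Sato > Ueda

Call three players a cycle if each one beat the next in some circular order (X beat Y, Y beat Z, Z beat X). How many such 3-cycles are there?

Win totals: Dube 2, Lowe 4, Abara 4, Ueda 1, Sato 3, Kask 1.
A player with w wins dominates both others in C(w,2) triples; summing gives 1 + 6 + 6 + 0 + 3 + 0 = 16 transitive triples.
Total triples C(6,3) = 20, so cyclic triples = 20 − 16 = 4.

4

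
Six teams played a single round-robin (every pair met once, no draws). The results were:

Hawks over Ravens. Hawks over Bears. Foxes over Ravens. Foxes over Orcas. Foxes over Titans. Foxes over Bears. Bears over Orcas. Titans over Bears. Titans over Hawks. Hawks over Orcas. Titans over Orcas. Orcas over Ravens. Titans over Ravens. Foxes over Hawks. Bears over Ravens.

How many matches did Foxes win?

Foxes' results: beat Orcas, Titans, Hawks, Ravens, Bears; lost to no one.
That is 5 wins.

5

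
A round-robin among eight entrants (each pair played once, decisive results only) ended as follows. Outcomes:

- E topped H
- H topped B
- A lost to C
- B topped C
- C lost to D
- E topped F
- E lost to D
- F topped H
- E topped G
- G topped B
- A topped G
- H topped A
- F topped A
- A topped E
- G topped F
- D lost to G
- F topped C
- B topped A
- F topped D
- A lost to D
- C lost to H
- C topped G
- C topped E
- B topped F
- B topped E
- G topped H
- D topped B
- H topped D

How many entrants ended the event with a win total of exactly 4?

5

Win totals: A 2, B 4, C 3, D 4, E 3, F 4, G 4, H 4.
Exactly 4: B, D, F, G, H — 5 entrants.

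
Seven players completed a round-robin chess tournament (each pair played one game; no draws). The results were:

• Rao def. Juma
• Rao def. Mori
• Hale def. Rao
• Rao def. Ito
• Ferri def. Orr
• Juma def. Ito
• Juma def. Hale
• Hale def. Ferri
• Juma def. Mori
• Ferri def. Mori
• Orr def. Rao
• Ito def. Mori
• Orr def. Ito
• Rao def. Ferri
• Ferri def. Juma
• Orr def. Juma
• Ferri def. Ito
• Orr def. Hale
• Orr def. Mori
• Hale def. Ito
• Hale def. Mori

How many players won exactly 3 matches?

1

Win totals: Hale 4, Mori 0, Ferri 4, Orr 5, Rao 4, Juma 3, Ito 1.
Exactly 3: Juma — 1 player.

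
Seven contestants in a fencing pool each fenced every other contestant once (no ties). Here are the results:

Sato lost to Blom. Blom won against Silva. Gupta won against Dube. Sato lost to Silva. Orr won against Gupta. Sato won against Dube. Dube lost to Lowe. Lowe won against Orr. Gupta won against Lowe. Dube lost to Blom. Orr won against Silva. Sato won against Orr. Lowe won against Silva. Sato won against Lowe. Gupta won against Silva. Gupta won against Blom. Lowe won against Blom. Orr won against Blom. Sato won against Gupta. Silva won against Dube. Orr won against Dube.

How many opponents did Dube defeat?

0

Dube's results: beat no one; lost to Silva, Blom, Gupta, Sato, Lowe, Orr.
That is 0 wins.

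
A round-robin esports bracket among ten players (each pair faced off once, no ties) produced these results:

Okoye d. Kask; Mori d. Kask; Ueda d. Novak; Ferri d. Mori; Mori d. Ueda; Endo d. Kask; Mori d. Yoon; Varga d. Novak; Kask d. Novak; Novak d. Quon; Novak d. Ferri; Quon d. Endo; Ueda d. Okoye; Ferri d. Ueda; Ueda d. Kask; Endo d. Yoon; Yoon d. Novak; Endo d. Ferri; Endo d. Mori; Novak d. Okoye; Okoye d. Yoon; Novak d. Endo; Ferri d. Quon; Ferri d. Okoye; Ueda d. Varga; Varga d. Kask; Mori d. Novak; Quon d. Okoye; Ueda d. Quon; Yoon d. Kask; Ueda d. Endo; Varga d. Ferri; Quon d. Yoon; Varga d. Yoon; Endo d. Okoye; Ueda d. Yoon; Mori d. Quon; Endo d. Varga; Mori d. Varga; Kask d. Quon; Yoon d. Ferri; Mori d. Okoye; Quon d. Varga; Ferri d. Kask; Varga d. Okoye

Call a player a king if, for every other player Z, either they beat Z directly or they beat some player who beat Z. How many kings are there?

6

Endo reaches everyone (king).
Ueda reaches everyone (king).
Mori reaches everyone (king).
Novak reaches everyone (king).
Kask cannot reach Ueda, Mori in two steps.
Ferri reaches everyone (king).
Yoon cannot reach Varga in two steps.
Okoye cannot reach Endo, Ueda, Mori, Varga in two steps.
Varga reaches everyone (king).
Quon cannot reach Ueda in two steps.
Kings: Endo, Ueda, Mori, Novak, Ferri, Varga — 6.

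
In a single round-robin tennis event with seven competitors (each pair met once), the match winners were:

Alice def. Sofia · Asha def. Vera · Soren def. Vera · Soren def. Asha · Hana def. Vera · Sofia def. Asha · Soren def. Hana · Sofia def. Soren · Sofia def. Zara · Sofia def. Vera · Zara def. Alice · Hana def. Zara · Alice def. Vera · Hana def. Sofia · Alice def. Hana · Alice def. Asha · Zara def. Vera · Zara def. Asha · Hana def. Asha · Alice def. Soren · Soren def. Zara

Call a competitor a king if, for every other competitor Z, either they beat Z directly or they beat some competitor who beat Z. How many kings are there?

Soren reaches everyone (king).
Asha cannot reach Soren, Sofia, Alice, Zara, Hana in two steps.
Sofia reaches everyone (king).
Vera cannot reach Soren, Asha, Sofia, Alice, Zara, Hana in two steps.
Alice reaches everyone (king).
Zara reaches everyone (king).
Hana reaches everyone (king).
Kings: Soren, Sofia, Alice, Zara, Hana — 5.

5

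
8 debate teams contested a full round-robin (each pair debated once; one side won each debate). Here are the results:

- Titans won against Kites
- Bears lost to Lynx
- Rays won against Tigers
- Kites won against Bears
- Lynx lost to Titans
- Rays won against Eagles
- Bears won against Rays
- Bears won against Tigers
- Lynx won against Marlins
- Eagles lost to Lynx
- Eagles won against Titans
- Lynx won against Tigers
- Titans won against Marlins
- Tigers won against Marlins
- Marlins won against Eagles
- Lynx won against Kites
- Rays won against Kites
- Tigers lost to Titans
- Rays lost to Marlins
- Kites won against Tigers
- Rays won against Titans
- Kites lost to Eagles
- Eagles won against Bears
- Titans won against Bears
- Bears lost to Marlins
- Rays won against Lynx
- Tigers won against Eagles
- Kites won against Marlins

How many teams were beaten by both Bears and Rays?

1

Bears beat: Rays, Tigers.
Rays beat: Eagles, Titans, Kites, Tigers, Lynx.
Both beat: Tigers — 1.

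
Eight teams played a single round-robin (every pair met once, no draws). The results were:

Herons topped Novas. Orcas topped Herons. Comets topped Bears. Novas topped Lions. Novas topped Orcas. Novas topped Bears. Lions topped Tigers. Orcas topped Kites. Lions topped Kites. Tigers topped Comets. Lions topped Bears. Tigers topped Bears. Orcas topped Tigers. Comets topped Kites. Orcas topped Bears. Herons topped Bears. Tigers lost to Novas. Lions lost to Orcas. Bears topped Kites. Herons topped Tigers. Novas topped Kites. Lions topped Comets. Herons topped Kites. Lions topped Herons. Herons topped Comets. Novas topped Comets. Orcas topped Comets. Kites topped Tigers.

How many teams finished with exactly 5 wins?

2

Win totals: Kites 1, Lions 5, Novas 6, Herons 5, Comets 2, Tigers 2, Bears 1, Orcas 6.
Exactly 5: Lions, Herons — 2 teams.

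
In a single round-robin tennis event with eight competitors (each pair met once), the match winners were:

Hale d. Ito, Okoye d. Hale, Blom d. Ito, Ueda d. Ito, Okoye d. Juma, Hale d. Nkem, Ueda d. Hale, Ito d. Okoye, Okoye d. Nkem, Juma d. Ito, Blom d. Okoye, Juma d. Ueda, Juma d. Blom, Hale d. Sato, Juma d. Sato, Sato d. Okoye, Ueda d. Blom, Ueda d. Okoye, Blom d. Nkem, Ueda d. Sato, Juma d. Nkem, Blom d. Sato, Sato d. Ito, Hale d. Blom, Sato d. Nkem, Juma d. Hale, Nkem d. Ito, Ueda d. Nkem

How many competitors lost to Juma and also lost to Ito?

Juma beat: Hale, Nkem, Sato, Ueda, Blom, Ito.
Ito beat: Okoye.
No one was beaten by both.

0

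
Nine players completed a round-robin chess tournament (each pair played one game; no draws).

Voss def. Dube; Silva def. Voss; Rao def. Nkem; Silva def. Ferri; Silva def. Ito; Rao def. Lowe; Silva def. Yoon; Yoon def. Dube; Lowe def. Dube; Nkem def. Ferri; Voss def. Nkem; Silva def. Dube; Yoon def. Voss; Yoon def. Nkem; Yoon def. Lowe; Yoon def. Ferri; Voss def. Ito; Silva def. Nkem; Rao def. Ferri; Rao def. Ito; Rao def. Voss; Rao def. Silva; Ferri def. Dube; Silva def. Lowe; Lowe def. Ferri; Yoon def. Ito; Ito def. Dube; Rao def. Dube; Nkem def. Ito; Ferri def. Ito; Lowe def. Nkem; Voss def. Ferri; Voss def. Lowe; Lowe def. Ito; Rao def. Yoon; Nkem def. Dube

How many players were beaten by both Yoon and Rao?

Yoon beat: Ito, Ferri, Nkem, Lowe, Voss, Dube.
Rao beat: Ito, Silva, Ferri, Nkem, Lowe, Voss, Dube, Yoon.
Both beat: Ito, Ferri, Nkem, Lowe, Voss, Dube — 6.

6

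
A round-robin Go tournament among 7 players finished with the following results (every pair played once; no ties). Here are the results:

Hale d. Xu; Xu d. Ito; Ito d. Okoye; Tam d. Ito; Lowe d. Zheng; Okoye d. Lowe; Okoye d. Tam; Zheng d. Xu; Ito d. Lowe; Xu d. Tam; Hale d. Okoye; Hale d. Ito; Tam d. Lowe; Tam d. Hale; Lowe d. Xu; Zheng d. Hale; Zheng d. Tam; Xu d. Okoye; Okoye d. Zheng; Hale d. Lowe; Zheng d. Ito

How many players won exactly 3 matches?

3

Win totals: Okoye 3, Ito 2, Hale 4, Xu 3, Tam 3, Lowe 2, Zheng 4.
Exactly 3: Okoye, Xu, Tam — 3 players.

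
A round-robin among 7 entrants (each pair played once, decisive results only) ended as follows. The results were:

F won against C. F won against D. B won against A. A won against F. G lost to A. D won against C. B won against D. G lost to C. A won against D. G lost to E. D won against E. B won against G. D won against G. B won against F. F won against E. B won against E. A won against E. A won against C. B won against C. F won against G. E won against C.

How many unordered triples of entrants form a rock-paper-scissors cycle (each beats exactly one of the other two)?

0

Win totals: A 5, B 6, C 1, D 3, E 2, F 4, G 0.
An entrant with w wins dominates both others in C(w,2) triples; summing gives 10 + 15 + 0 + 3 + 1 + 6 + 0 = 35 transitive triples.
Total triples C(7,3) = 35, so cyclic triples = 35 − 35 = 0.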